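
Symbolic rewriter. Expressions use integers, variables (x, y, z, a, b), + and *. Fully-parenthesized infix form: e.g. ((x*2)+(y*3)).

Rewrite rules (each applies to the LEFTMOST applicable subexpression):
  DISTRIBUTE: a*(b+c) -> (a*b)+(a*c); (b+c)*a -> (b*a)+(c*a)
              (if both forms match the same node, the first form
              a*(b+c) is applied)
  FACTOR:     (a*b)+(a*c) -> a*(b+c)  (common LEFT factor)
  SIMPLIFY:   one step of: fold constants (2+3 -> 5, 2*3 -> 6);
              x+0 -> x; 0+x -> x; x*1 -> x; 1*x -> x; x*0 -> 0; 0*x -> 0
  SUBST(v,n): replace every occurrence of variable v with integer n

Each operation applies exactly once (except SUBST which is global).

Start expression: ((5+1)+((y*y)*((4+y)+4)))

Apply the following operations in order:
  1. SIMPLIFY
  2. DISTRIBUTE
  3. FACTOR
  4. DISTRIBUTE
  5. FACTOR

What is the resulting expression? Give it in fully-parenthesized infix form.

Answer: (6+((y*y)*((4+y)+4)))

Derivation:
Start: ((5+1)+((y*y)*((4+y)+4)))
Apply SIMPLIFY at L (target: (5+1)): ((5+1)+((y*y)*((4+y)+4))) -> (6+((y*y)*((4+y)+4)))
Apply DISTRIBUTE at R (target: ((y*y)*((4+y)+4))): (6+((y*y)*((4+y)+4))) -> (6+(((y*y)*(4+y))+((y*y)*4)))
Apply FACTOR at R (target: (((y*y)*(4+y))+((y*y)*4))): (6+(((y*y)*(4+y))+((y*y)*4))) -> (6+((y*y)*((4+y)+4)))
Apply DISTRIBUTE at R (target: ((y*y)*((4+y)+4))): (6+((y*y)*((4+y)+4))) -> (6+(((y*y)*(4+y))+((y*y)*4)))
Apply FACTOR at R (target: (((y*y)*(4+y))+((y*y)*4))): (6+(((y*y)*(4+y))+((y*y)*4))) -> (6+((y*y)*((4+y)+4)))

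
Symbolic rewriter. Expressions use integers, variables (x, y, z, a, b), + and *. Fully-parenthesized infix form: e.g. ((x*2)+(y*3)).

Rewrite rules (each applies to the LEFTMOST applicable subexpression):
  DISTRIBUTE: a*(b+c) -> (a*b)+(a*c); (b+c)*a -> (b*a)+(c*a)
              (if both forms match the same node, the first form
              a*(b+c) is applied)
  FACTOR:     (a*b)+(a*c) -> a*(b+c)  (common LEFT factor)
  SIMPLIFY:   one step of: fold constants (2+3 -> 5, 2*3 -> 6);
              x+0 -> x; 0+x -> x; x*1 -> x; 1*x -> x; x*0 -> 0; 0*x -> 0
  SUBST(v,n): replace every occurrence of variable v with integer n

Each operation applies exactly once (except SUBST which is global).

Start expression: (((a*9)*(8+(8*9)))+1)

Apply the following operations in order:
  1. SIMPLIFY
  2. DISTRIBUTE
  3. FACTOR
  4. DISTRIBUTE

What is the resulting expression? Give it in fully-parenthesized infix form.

Answer: ((((a*9)*8)+((a*9)*72))+1)

Derivation:
Start: (((a*9)*(8+(8*9)))+1)
Apply SIMPLIFY at LRR (target: (8*9)): (((a*9)*(8+(8*9)))+1) -> (((a*9)*(8+72))+1)
Apply DISTRIBUTE at L (target: ((a*9)*(8+72))): (((a*9)*(8+72))+1) -> ((((a*9)*8)+((a*9)*72))+1)
Apply FACTOR at L (target: (((a*9)*8)+((a*9)*72))): ((((a*9)*8)+((a*9)*72))+1) -> (((a*9)*(8+72))+1)
Apply DISTRIBUTE at L (target: ((a*9)*(8+72))): (((a*9)*(8+72))+1) -> ((((a*9)*8)+((a*9)*72))+1)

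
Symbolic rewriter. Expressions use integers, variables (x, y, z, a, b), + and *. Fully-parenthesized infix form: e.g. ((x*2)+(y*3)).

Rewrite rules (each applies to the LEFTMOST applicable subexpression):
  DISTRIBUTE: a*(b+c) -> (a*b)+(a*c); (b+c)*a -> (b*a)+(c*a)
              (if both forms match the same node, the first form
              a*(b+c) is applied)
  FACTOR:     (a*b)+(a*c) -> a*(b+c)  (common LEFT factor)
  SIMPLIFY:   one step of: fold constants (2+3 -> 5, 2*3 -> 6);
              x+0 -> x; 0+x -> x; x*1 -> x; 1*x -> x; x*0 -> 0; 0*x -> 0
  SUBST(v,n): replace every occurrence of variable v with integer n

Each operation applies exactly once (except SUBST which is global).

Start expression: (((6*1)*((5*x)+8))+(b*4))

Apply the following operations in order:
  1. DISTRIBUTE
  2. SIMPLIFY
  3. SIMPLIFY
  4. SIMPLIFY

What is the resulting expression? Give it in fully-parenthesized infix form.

Start: (((6*1)*((5*x)+8))+(b*4))
Apply DISTRIBUTE at L (target: ((6*1)*((5*x)+8))): (((6*1)*((5*x)+8))+(b*4)) -> ((((6*1)*(5*x))+((6*1)*8))+(b*4))
Apply SIMPLIFY at LLL (target: (6*1)): ((((6*1)*(5*x))+((6*1)*8))+(b*4)) -> (((6*(5*x))+((6*1)*8))+(b*4))
Apply SIMPLIFY at LRL (target: (6*1)): (((6*(5*x))+((6*1)*8))+(b*4)) -> (((6*(5*x))+(6*8))+(b*4))
Apply SIMPLIFY at LR (target: (6*8)): (((6*(5*x))+(6*8))+(b*4)) -> (((6*(5*x))+48)+(b*4))

Answer: (((6*(5*x))+48)+(b*4))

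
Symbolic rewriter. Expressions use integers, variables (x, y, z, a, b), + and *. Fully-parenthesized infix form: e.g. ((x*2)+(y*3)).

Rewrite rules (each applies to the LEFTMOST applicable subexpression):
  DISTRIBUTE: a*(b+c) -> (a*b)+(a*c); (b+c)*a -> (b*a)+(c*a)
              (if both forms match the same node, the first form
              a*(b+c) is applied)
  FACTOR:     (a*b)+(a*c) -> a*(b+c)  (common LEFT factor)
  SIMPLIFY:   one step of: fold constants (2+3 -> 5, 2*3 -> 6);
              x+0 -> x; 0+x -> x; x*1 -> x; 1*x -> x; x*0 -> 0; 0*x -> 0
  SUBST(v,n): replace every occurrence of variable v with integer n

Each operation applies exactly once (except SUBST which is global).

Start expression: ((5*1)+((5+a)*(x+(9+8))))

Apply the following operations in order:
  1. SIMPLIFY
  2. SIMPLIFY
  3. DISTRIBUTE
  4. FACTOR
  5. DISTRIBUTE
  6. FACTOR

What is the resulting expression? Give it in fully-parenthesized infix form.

Answer: (5+((5+a)*(x+17)))

Derivation:
Start: ((5*1)+((5+a)*(x+(9+8))))
Apply SIMPLIFY at L (target: (5*1)): ((5*1)+((5+a)*(x+(9+8)))) -> (5+((5+a)*(x+(9+8))))
Apply SIMPLIFY at RRR (target: (9+8)): (5+((5+a)*(x+(9+8)))) -> (5+((5+a)*(x+17)))
Apply DISTRIBUTE at R (target: ((5+a)*(x+17))): (5+((5+a)*(x+17))) -> (5+(((5+a)*x)+((5+a)*17)))
Apply FACTOR at R (target: (((5+a)*x)+((5+a)*17))): (5+(((5+a)*x)+((5+a)*17))) -> (5+((5+a)*(x+17)))
Apply DISTRIBUTE at R (target: ((5+a)*(x+17))): (5+((5+a)*(x+17))) -> (5+(((5+a)*x)+((5+a)*17)))
Apply FACTOR at R (target: (((5+a)*x)+((5+a)*17))): (5+(((5+a)*x)+((5+a)*17))) -> (5+((5+a)*(x+17)))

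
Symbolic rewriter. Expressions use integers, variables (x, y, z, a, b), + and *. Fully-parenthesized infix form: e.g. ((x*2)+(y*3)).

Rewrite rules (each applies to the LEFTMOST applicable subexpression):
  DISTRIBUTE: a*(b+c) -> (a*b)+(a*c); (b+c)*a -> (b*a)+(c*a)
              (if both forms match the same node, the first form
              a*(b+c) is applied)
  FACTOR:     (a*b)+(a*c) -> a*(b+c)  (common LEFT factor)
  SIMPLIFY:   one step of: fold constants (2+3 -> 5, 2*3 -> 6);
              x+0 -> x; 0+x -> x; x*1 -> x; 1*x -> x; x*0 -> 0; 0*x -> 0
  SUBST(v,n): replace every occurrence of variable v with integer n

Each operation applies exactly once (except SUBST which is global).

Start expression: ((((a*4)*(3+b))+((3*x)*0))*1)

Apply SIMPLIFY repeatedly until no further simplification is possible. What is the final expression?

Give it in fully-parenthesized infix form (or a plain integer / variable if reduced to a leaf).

Answer: ((a*4)*(3+b))

Derivation:
Start: ((((a*4)*(3+b))+((3*x)*0))*1)
Step 1: at root: ((((a*4)*(3+b))+((3*x)*0))*1) -> (((a*4)*(3+b))+((3*x)*0)); overall: ((((a*4)*(3+b))+((3*x)*0))*1) -> (((a*4)*(3+b))+((3*x)*0))
Step 2: at R: ((3*x)*0) -> 0; overall: (((a*4)*(3+b))+((3*x)*0)) -> (((a*4)*(3+b))+0)
Step 3: at root: (((a*4)*(3+b))+0) -> ((a*4)*(3+b)); overall: (((a*4)*(3+b))+0) -> ((a*4)*(3+b))
Fixed point: ((a*4)*(3+b))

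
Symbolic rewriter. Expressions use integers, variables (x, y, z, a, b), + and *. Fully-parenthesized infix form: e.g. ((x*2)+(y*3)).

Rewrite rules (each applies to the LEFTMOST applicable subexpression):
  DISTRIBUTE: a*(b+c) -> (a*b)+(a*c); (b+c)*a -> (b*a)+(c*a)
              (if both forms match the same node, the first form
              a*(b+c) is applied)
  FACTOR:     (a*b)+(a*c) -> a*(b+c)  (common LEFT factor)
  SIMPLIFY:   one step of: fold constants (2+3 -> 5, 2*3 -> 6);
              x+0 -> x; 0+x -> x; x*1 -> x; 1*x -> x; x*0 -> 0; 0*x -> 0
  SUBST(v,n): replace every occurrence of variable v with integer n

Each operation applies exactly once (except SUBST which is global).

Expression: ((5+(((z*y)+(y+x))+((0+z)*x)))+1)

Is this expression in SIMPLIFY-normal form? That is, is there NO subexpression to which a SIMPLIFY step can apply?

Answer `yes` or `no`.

Expression: ((5+(((z*y)+(y+x))+((0+z)*x)))+1)
Scanning for simplifiable subexpressions (pre-order)...
  at root: ((5+(((z*y)+(y+x))+((0+z)*x)))+1) (not simplifiable)
  at L: (5+(((z*y)+(y+x))+((0+z)*x))) (not simplifiable)
  at LR: (((z*y)+(y+x))+((0+z)*x)) (not simplifiable)
  at LRL: ((z*y)+(y+x)) (not simplifiable)
  at LRLL: (z*y) (not simplifiable)
  at LRLR: (y+x) (not simplifiable)
  at LRR: ((0+z)*x) (not simplifiable)
  at LRRL: (0+z) (SIMPLIFIABLE)
Found simplifiable subexpr at path LRRL: (0+z)
One SIMPLIFY step would give: ((5+(((z*y)+(y+x))+(z*x)))+1)
-> NOT in normal form.

Answer: no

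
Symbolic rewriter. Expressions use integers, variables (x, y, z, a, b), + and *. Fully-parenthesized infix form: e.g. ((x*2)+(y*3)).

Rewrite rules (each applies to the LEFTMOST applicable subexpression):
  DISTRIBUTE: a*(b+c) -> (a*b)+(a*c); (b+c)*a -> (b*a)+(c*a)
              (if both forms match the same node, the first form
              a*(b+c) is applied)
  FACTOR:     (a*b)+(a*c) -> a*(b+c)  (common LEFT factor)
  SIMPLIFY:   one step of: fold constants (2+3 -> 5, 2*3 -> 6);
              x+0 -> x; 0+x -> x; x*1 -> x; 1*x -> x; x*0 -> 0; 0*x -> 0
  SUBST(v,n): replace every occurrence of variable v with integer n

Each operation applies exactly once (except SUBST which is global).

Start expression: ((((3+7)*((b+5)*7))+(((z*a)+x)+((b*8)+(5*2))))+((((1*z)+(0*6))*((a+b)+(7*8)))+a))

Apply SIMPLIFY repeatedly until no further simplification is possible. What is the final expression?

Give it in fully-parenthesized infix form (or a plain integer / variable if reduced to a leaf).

Start: ((((3+7)*((b+5)*7))+(((z*a)+x)+((b*8)+(5*2))))+((((1*z)+(0*6))*((a+b)+(7*8)))+a))
Step 1: at LLL: (3+7) -> 10; overall: ((((3+7)*((b+5)*7))+(((z*a)+x)+((b*8)+(5*2))))+((((1*z)+(0*6))*((a+b)+(7*8)))+a)) -> (((10*((b+5)*7))+(((z*a)+x)+((b*8)+(5*2))))+((((1*z)+(0*6))*((a+b)+(7*8)))+a))
Step 2: at LRRR: (5*2) -> 10; overall: (((10*((b+5)*7))+(((z*a)+x)+((b*8)+(5*2))))+((((1*z)+(0*6))*((a+b)+(7*8)))+a)) -> (((10*((b+5)*7))+(((z*a)+x)+((b*8)+10)))+((((1*z)+(0*6))*((a+b)+(7*8)))+a))
Step 3: at RLLL: (1*z) -> z; overall: (((10*((b+5)*7))+(((z*a)+x)+((b*8)+10)))+((((1*z)+(0*6))*((a+b)+(7*8)))+a)) -> (((10*((b+5)*7))+(((z*a)+x)+((b*8)+10)))+(((z+(0*6))*((a+b)+(7*8)))+a))
Step 4: at RLLR: (0*6) -> 0; overall: (((10*((b+5)*7))+(((z*a)+x)+((b*8)+10)))+(((z+(0*6))*((a+b)+(7*8)))+a)) -> (((10*((b+5)*7))+(((z*a)+x)+((b*8)+10)))+(((z+0)*((a+b)+(7*8)))+a))
Step 5: at RLL: (z+0) -> z; overall: (((10*((b+5)*7))+(((z*a)+x)+((b*8)+10)))+(((z+0)*((a+b)+(7*8)))+a)) -> (((10*((b+5)*7))+(((z*a)+x)+((b*8)+10)))+((z*((a+b)+(7*8)))+a))
Step 6: at RLRR: (7*8) -> 56; overall: (((10*((b+5)*7))+(((z*a)+x)+((b*8)+10)))+((z*((a+b)+(7*8)))+a)) -> (((10*((b+5)*7))+(((z*a)+x)+((b*8)+10)))+((z*((a+b)+56))+a))
Fixed point: (((10*((b+5)*7))+(((z*a)+x)+((b*8)+10)))+((z*((a+b)+56))+a))

Answer: (((10*((b+5)*7))+(((z*a)+x)+((b*8)+10)))+((z*((a+b)+56))+a))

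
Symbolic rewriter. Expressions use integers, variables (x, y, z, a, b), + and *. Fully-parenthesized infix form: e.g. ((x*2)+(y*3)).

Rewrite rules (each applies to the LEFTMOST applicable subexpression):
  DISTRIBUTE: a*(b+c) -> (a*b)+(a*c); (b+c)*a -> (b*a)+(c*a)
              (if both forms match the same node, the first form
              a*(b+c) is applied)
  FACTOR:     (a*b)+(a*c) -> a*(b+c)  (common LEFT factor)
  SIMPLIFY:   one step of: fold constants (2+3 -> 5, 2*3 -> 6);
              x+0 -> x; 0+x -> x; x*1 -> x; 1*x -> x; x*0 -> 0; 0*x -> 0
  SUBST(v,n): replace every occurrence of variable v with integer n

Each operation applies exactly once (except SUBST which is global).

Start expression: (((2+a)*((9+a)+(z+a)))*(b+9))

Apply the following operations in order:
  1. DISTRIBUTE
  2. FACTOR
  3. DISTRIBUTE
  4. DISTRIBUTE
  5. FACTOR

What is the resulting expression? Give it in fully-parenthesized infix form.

Start: (((2+a)*((9+a)+(z+a)))*(b+9))
Apply DISTRIBUTE at root (target: (((2+a)*((9+a)+(z+a)))*(b+9))): (((2+a)*((9+a)+(z+a)))*(b+9)) -> ((((2+a)*((9+a)+(z+a)))*b)+(((2+a)*((9+a)+(z+a)))*9))
Apply FACTOR at root (target: ((((2+a)*((9+a)+(z+a)))*b)+(((2+a)*((9+a)+(z+a)))*9))): ((((2+a)*((9+a)+(z+a)))*b)+(((2+a)*((9+a)+(z+a)))*9)) -> (((2+a)*((9+a)+(z+a)))*(b+9))
Apply DISTRIBUTE at root (target: (((2+a)*((9+a)+(z+a)))*(b+9))): (((2+a)*((9+a)+(z+a)))*(b+9)) -> ((((2+a)*((9+a)+(z+a)))*b)+(((2+a)*((9+a)+(z+a)))*9))
Apply DISTRIBUTE at LL (target: ((2+a)*((9+a)+(z+a)))): ((((2+a)*((9+a)+(z+a)))*b)+(((2+a)*((9+a)+(z+a)))*9)) -> (((((2+a)*(9+a))+((2+a)*(z+a)))*b)+(((2+a)*((9+a)+(z+a)))*9))
Apply FACTOR at LL (target: (((2+a)*(9+a))+((2+a)*(z+a)))): (((((2+a)*(9+a))+((2+a)*(z+a)))*b)+(((2+a)*((9+a)+(z+a)))*9)) -> ((((2+a)*((9+a)+(z+a)))*b)+(((2+a)*((9+a)+(z+a)))*9))

Answer: ((((2+a)*((9+a)+(z+a)))*b)+(((2+a)*((9+a)+(z+a)))*9))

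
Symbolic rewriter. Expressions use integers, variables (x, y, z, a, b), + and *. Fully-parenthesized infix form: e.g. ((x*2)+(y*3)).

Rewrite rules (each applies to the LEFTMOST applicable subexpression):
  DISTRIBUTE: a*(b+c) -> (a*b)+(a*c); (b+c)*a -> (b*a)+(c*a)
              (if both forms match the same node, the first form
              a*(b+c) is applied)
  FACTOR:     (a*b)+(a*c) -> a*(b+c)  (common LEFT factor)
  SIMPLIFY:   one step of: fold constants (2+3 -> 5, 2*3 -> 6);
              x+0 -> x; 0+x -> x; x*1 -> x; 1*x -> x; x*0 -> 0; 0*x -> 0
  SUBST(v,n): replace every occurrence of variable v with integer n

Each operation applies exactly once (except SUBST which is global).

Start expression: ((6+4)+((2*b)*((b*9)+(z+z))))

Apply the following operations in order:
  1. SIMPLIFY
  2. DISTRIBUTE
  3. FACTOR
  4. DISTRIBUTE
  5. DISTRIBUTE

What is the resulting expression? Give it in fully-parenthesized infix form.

Start: ((6+4)+((2*b)*((b*9)+(z+z))))
Apply SIMPLIFY at L (target: (6+4)): ((6+4)+((2*b)*((b*9)+(z+z)))) -> (10+((2*b)*((b*9)+(z+z))))
Apply DISTRIBUTE at R (target: ((2*b)*((b*9)+(z+z)))): (10+((2*b)*((b*9)+(z+z)))) -> (10+(((2*b)*(b*9))+((2*b)*(z+z))))
Apply FACTOR at R (target: (((2*b)*(b*9))+((2*b)*(z+z)))): (10+(((2*b)*(b*9))+((2*b)*(z+z)))) -> (10+((2*b)*((b*9)+(z+z))))
Apply DISTRIBUTE at R (target: ((2*b)*((b*9)+(z+z)))): (10+((2*b)*((b*9)+(z+z)))) -> (10+(((2*b)*(b*9))+((2*b)*(z+z))))
Apply DISTRIBUTE at RR (target: ((2*b)*(z+z))): (10+(((2*b)*(b*9))+((2*b)*(z+z)))) -> (10+(((2*b)*(b*9))+(((2*b)*z)+((2*b)*z))))

Answer: (10+(((2*b)*(b*9))+(((2*b)*z)+((2*b)*z))))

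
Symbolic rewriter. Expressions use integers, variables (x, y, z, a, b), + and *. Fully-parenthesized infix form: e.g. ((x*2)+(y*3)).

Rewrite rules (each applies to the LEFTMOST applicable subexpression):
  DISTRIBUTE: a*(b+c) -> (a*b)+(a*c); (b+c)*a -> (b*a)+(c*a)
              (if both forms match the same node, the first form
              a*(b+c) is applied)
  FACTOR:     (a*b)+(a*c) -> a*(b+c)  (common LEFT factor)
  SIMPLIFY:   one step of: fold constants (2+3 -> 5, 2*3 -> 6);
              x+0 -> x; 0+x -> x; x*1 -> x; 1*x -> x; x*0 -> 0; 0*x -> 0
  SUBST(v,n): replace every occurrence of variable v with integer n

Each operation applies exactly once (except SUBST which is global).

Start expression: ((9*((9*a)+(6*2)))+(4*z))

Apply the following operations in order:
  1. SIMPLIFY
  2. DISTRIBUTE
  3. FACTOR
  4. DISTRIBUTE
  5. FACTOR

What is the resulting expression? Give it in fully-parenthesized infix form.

Answer: ((9*((9*a)+12))+(4*z))

Derivation:
Start: ((9*((9*a)+(6*2)))+(4*z))
Apply SIMPLIFY at LRR (target: (6*2)): ((9*((9*a)+(6*2)))+(4*z)) -> ((9*((9*a)+12))+(4*z))
Apply DISTRIBUTE at L (target: (9*((9*a)+12))): ((9*((9*a)+12))+(4*z)) -> (((9*(9*a))+(9*12))+(4*z))
Apply FACTOR at L (target: ((9*(9*a))+(9*12))): (((9*(9*a))+(9*12))+(4*z)) -> ((9*((9*a)+12))+(4*z))
Apply DISTRIBUTE at L (target: (9*((9*a)+12))): ((9*((9*a)+12))+(4*z)) -> (((9*(9*a))+(9*12))+(4*z))
Apply FACTOR at L (target: ((9*(9*a))+(9*12))): (((9*(9*a))+(9*12))+(4*z)) -> ((9*((9*a)+12))+(4*z))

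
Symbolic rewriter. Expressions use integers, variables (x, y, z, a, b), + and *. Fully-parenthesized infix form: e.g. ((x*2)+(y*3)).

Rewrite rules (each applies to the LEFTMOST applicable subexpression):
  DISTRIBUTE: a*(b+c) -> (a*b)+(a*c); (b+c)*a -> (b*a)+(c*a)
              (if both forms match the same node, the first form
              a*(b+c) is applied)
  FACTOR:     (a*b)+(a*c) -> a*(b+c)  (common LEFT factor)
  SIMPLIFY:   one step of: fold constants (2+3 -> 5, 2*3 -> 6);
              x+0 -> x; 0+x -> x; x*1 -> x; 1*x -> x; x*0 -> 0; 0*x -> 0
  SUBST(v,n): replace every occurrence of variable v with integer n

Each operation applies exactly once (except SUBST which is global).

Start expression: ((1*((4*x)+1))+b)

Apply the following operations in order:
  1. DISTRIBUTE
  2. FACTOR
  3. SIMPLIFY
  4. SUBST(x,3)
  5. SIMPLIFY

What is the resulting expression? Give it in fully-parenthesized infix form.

Start: ((1*((4*x)+1))+b)
Apply DISTRIBUTE at L (target: (1*((4*x)+1))): ((1*((4*x)+1))+b) -> (((1*(4*x))+(1*1))+b)
Apply FACTOR at L (target: ((1*(4*x))+(1*1))): (((1*(4*x))+(1*1))+b) -> ((1*((4*x)+1))+b)
Apply SIMPLIFY at L (target: (1*((4*x)+1))): ((1*((4*x)+1))+b) -> (((4*x)+1)+b)
Apply SUBST(x,3): (((4*x)+1)+b) -> (((4*3)+1)+b)
Apply SIMPLIFY at LL (target: (4*3)): (((4*3)+1)+b) -> ((12+1)+b)

Answer: ((12+1)+b)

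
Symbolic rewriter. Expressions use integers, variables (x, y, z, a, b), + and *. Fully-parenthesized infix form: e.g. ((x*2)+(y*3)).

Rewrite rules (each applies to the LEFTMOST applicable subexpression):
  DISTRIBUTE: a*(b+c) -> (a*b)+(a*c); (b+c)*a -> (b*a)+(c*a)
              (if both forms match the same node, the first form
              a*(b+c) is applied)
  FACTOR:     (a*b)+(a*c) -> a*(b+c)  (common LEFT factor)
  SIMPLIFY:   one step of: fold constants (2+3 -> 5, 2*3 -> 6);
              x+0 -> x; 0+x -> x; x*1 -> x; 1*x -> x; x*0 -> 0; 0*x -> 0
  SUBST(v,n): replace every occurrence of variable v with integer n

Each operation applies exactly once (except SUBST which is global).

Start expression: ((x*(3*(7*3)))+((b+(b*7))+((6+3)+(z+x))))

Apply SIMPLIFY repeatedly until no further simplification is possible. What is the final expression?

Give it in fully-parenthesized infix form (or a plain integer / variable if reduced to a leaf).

Answer: ((x*63)+((b+(b*7))+(9+(z+x))))

Derivation:
Start: ((x*(3*(7*3)))+((b+(b*7))+((6+3)+(z+x))))
Step 1: at LRR: (7*3) -> 21; overall: ((x*(3*(7*3)))+((b+(b*7))+((6+3)+(z+x)))) -> ((x*(3*21))+((b+(b*7))+((6+3)+(z+x))))
Step 2: at LR: (3*21) -> 63; overall: ((x*(3*21))+((b+(b*7))+((6+3)+(z+x)))) -> ((x*63)+((b+(b*7))+((6+3)+(z+x))))
Step 3: at RRL: (6+3) -> 9; overall: ((x*63)+((b+(b*7))+((6+3)+(z+x)))) -> ((x*63)+((b+(b*7))+(9+(z+x))))
Fixed point: ((x*63)+((b+(b*7))+(9+(z+x))))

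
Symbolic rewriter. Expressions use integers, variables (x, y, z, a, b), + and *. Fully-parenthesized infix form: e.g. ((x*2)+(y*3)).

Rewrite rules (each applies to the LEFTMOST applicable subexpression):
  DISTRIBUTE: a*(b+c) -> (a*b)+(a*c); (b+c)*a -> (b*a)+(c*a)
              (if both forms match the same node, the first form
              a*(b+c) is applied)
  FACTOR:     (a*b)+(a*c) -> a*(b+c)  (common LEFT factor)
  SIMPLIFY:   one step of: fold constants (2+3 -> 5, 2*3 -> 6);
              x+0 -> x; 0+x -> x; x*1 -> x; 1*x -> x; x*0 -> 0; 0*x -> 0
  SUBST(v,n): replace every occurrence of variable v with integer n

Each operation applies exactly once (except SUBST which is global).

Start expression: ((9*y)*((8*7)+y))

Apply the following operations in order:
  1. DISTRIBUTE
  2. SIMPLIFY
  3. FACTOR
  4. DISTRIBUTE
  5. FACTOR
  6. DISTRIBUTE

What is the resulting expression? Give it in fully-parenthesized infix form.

Answer: (((9*y)*56)+((9*y)*y))

Derivation:
Start: ((9*y)*((8*7)+y))
Apply DISTRIBUTE at root (target: ((9*y)*((8*7)+y))): ((9*y)*((8*7)+y)) -> (((9*y)*(8*7))+((9*y)*y))
Apply SIMPLIFY at LR (target: (8*7)): (((9*y)*(8*7))+((9*y)*y)) -> (((9*y)*56)+((9*y)*y))
Apply FACTOR at root (target: (((9*y)*56)+((9*y)*y))): (((9*y)*56)+((9*y)*y)) -> ((9*y)*(56+y))
Apply DISTRIBUTE at root (target: ((9*y)*(56+y))): ((9*y)*(56+y)) -> (((9*y)*56)+((9*y)*y))
Apply FACTOR at root (target: (((9*y)*56)+((9*y)*y))): (((9*y)*56)+((9*y)*y)) -> ((9*y)*(56+y))
Apply DISTRIBUTE at root (target: ((9*y)*(56+y))): ((9*y)*(56+y)) -> (((9*y)*56)+((9*y)*y))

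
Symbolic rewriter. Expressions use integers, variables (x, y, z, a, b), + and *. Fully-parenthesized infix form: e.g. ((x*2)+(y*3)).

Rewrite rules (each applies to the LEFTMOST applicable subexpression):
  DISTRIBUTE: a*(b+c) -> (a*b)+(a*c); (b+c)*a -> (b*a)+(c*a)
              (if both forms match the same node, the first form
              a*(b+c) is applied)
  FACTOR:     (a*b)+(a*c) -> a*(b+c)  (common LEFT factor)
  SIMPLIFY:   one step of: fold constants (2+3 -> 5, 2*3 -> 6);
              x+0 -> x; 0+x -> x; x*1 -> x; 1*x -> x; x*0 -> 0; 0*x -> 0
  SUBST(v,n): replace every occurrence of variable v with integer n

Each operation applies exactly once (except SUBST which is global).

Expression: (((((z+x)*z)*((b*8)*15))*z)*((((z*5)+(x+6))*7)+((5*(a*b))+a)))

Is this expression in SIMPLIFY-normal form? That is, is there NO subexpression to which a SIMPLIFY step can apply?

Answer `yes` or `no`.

Answer: yes

Derivation:
Expression: (((((z+x)*z)*((b*8)*15))*z)*((((z*5)+(x+6))*7)+((5*(a*b))+a)))
Scanning for simplifiable subexpressions (pre-order)...
  at root: (((((z+x)*z)*((b*8)*15))*z)*((((z*5)+(x+6))*7)+((5*(a*b))+a))) (not simplifiable)
  at L: ((((z+x)*z)*((b*8)*15))*z) (not simplifiable)
  at LL: (((z+x)*z)*((b*8)*15)) (not simplifiable)
  at LLL: ((z+x)*z) (not simplifiable)
  at LLLL: (z+x) (not simplifiable)
  at LLR: ((b*8)*15) (not simplifiable)
  at LLRL: (b*8) (not simplifiable)
  at R: ((((z*5)+(x+6))*7)+((5*(a*b))+a)) (not simplifiable)
  at RL: (((z*5)+(x+6))*7) (not simplifiable)
  at RLL: ((z*5)+(x+6)) (not simplifiable)
  at RLLL: (z*5) (not simplifiable)
  at RLLR: (x+6) (not simplifiable)
  at RR: ((5*(a*b))+a) (not simplifiable)
  at RRL: (5*(a*b)) (not simplifiable)
  at RRLR: (a*b) (not simplifiable)
Result: no simplifiable subexpression found -> normal form.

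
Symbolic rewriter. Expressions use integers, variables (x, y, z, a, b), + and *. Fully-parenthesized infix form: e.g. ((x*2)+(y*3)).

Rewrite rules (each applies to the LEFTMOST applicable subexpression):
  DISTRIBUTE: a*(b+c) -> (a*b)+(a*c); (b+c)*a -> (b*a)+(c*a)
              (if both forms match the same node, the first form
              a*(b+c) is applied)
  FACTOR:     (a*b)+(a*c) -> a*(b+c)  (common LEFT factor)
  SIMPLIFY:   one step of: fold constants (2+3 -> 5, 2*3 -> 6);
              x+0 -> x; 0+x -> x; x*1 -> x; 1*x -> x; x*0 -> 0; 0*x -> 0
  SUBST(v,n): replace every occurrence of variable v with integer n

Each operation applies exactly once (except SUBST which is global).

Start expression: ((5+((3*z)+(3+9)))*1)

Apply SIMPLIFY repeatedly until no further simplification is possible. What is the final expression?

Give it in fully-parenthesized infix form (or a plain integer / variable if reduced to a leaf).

Start: ((5+((3*z)+(3+9)))*1)
Step 1: at root: ((5+((3*z)+(3+9)))*1) -> (5+((3*z)+(3+9))); overall: ((5+((3*z)+(3+9)))*1) -> (5+((3*z)+(3+9)))
Step 2: at RR: (3+9) -> 12; overall: (5+((3*z)+(3+9))) -> (5+((3*z)+12))
Fixed point: (5+((3*z)+12))

Answer: (5+((3*z)+12))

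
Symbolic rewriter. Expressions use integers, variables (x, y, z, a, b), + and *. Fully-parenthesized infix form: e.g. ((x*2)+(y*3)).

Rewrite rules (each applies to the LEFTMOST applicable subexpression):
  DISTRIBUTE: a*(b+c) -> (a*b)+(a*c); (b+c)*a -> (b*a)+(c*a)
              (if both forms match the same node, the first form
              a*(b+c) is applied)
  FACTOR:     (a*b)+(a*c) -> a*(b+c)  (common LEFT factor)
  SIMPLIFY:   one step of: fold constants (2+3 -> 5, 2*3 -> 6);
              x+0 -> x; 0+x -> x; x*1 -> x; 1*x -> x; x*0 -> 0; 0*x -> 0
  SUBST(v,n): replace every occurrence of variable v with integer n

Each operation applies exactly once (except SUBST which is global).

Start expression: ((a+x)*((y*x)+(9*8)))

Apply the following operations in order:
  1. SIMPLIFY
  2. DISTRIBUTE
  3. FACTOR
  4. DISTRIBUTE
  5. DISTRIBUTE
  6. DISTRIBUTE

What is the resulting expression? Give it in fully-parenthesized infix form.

Start: ((a+x)*((y*x)+(9*8)))
Apply SIMPLIFY at RR (target: (9*8)): ((a+x)*((y*x)+(9*8))) -> ((a+x)*((y*x)+72))
Apply DISTRIBUTE at root (target: ((a+x)*((y*x)+72))): ((a+x)*((y*x)+72)) -> (((a+x)*(y*x))+((a+x)*72))
Apply FACTOR at root (target: (((a+x)*(y*x))+((a+x)*72))): (((a+x)*(y*x))+((a+x)*72)) -> ((a+x)*((y*x)+72))
Apply DISTRIBUTE at root (target: ((a+x)*((y*x)+72))): ((a+x)*((y*x)+72)) -> (((a+x)*(y*x))+((a+x)*72))
Apply DISTRIBUTE at L (target: ((a+x)*(y*x))): (((a+x)*(y*x))+((a+x)*72)) -> (((a*(y*x))+(x*(y*x)))+((a+x)*72))
Apply DISTRIBUTE at R (target: ((a+x)*72)): (((a*(y*x))+(x*(y*x)))+((a+x)*72)) -> (((a*(y*x))+(x*(y*x)))+((a*72)+(x*72)))

Answer: (((a*(y*x))+(x*(y*x)))+((a*72)+(x*72)))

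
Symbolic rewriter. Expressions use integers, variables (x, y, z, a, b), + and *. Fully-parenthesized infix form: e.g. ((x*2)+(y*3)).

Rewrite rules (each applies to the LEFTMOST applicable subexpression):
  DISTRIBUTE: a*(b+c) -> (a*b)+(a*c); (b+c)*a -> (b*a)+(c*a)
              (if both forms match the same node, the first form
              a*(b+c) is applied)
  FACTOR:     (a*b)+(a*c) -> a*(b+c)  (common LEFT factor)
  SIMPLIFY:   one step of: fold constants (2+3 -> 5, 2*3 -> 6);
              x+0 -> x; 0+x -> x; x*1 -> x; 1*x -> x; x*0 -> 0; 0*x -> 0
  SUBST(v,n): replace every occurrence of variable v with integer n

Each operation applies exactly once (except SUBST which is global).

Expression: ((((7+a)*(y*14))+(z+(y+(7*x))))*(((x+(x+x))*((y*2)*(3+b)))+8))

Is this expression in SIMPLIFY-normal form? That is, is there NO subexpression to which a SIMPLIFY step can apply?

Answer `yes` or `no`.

Expression: ((((7+a)*(y*14))+(z+(y+(7*x))))*(((x+(x+x))*((y*2)*(3+b)))+8))
Scanning for simplifiable subexpressions (pre-order)...
  at root: ((((7+a)*(y*14))+(z+(y+(7*x))))*(((x+(x+x))*((y*2)*(3+b)))+8)) (not simplifiable)
  at L: (((7+a)*(y*14))+(z+(y+(7*x)))) (not simplifiable)
  at LL: ((7+a)*(y*14)) (not simplifiable)
  at LLL: (7+a) (not simplifiable)
  at LLR: (y*14) (not simplifiable)
  at LR: (z+(y+(7*x))) (not simplifiable)
  at LRR: (y+(7*x)) (not simplifiable)
  at LRRR: (7*x) (not simplifiable)
  at R: (((x+(x+x))*((y*2)*(3+b)))+8) (not simplifiable)
  at RL: ((x+(x+x))*((y*2)*(3+b))) (not simplifiable)
  at RLL: (x+(x+x)) (not simplifiable)
  at RLLR: (x+x) (not simplifiable)
  at RLR: ((y*2)*(3+b)) (not simplifiable)
  at RLRL: (y*2) (not simplifiable)
  at RLRR: (3+b) (not simplifiable)
Result: no simplifiable subexpression found -> normal form.

Answer: yes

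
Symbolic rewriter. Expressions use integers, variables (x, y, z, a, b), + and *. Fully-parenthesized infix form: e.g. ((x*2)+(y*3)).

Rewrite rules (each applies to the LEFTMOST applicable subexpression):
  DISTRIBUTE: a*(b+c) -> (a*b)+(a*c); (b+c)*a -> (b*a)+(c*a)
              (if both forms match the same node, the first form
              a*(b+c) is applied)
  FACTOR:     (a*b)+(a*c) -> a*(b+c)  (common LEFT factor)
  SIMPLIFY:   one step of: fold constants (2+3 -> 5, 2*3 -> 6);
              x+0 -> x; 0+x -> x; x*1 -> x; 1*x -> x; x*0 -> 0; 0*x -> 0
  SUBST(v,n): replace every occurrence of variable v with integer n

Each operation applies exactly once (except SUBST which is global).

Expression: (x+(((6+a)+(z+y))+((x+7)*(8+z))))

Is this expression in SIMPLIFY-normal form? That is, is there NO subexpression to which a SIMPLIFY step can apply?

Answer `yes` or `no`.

Expression: (x+(((6+a)+(z+y))+((x+7)*(8+z))))
Scanning for simplifiable subexpressions (pre-order)...
  at root: (x+(((6+a)+(z+y))+((x+7)*(8+z)))) (not simplifiable)
  at R: (((6+a)+(z+y))+((x+7)*(8+z))) (not simplifiable)
  at RL: ((6+a)+(z+y)) (not simplifiable)
  at RLL: (6+a) (not simplifiable)
  at RLR: (z+y) (not simplifiable)
  at RR: ((x+7)*(8+z)) (not simplifiable)
  at RRL: (x+7) (not simplifiable)
  at RRR: (8+z) (not simplifiable)
Result: no simplifiable subexpression found -> normal form.

Answer: yes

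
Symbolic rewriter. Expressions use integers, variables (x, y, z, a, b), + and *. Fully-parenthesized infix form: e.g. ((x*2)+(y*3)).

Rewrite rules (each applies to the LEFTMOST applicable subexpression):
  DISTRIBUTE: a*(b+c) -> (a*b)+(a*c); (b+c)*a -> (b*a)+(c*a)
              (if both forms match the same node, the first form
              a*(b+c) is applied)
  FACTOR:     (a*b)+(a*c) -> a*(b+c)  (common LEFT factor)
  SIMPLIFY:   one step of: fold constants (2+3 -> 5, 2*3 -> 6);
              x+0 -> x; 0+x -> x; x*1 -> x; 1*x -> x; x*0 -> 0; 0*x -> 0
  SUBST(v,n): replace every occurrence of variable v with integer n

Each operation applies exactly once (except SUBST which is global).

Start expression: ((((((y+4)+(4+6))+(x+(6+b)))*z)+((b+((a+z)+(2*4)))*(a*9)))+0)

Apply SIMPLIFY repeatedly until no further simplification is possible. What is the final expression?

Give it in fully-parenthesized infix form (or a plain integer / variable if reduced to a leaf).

Answer: (((((y+4)+10)+(x+(6+b)))*z)+((b+((a+z)+8))*(a*9)))

Derivation:
Start: ((((((y+4)+(4+6))+(x+(6+b)))*z)+((b+((a+z)+(2*4)))*(a*9)))+0)
Step 1: at root: ((((((y+4)+(4+6))+(x+(6+b)))*z)+((b+((a+z)+(2*4)))*(a*9)))+0) -> (((((y+4)+(4+6))+(x+(6+b)))*z)+((b+((a+z)+(2*4)))*(a*9))); overall: ((((((y+4)+(4+6))+(x+(6+b)))*z)+((b+((a+z)+(2*4)))*(a*9)))+0) -> (((((y+4)+(4+6))+(x+(6+b)))*z)+((b+((a+z)+(2*4)))*(a*9)))
Step 2: at LLLR: (4+6) -> 10; overall: (((((y+4)+(4+6))+(x+(6+b)))*z)+((b+((a+z)+(2*4)))*(a*9))) -> (((((y+4)+10)+(x+(6+b)))*z)+((b+((a+z)+(2*4)))*(a*9)))
Step 3: at RLRR: (2*4) -> 8; overall: (((((y+4)+10)+(x+(6+b)))*z)+((b+((a+z)+(2*4)))*(a*9))) -> (((((y+4)+10)+(x+(6+b)))*z)+((b+((a+z)+8))*(a*9)))
Fixed point: (((((y+4)+10)+(x+(6+b)))*z)+((b+((a+z)+8))*(a*9)))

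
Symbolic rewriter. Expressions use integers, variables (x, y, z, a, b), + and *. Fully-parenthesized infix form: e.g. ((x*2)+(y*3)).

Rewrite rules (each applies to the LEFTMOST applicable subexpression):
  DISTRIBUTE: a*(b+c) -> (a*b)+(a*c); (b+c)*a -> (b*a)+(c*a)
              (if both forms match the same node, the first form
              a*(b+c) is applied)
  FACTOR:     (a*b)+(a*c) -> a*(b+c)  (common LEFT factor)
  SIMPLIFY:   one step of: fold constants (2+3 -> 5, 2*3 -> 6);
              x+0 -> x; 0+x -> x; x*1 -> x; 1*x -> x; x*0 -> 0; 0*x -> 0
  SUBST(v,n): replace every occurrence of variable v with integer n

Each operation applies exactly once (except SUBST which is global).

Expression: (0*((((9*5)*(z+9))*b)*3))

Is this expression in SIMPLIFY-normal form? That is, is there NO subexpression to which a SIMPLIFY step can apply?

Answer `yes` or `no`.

Answer: no

Derivation:
Expression: (0*((((9*5)*(z+9))*b)*3))
Scanning for simplifiable subexpressions (pre-order)...
  at root: (0*((((9*5)*(z+9))*b)*3)) (SIMPLIFIABLE)
  at R: ((((9*5)*(z+9))*b)*3) (not simplifiable)
  at RL: (((9*5)*(z+9))*b) (not simplifiable)
  at RLL: ((9*5)*(z+9)) (not simplifiable)
  at RLLL: (9*5) (SIMPLIFIABLE)
  at RLLR: (z+9) (not simplifiable)
Found simplifiable subexpr at path root: (0*((((9*5)*(z+9))*b)*3))
One SIMPLIFY step would give: 0
-> NOT in normal form.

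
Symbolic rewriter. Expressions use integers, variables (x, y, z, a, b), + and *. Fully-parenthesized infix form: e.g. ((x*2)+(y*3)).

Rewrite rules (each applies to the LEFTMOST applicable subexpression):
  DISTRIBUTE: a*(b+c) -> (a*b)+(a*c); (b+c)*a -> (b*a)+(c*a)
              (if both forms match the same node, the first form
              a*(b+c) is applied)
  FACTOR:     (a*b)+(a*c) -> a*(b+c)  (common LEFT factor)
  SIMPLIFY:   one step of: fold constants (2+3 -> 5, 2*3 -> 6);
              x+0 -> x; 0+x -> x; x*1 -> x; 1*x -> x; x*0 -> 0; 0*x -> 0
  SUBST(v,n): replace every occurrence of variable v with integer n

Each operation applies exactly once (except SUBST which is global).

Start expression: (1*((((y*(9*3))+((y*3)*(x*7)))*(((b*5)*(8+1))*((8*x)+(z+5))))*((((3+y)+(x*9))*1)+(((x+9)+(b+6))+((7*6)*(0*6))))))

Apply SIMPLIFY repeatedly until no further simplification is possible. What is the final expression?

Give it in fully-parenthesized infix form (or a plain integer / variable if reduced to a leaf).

Answer: ((((y*27)+((y*3)*(x*7)))*(((b*5)*9)*((8*x)+(z+5))))*(((3+y)+(x*9))+((x+9)+(b+6))))

Derivation:
Start: (1*((((y*(9*3))+((y*3)*(x*7)))*(((b*5)*(8+1))*((8*x)+(z+5))))*((((3+y)+(x*9))*1)+(((x+9)+(b+6))+((7*6)*(0*6))))))
Step 1: at root: (1*((((y*(9*3))+((y*3)*(x*7)))*(((b*5)*(8+1))*((8*x)+(z+5))))*((((3+y)+(x*9))*1)+(((x+9)+(b+6))+((7*6)*(0*6)))))) -> ((((y*(9*3))+((y*3)*(x*7)))*(((b*5)*(8+1))*((8*x)+(z+5))))*((((3+y)+(x*9))*1)+(((x+9)+(b+6))+((7*6)*(0*6))))); overall: (1*((((y*(9*3))+((y*3)*(x*7)))*(((b*5)*(8+1))*((8*x)+(z+5))))*((((3+y)+(x*9))*1)+(((x+9)+(b+6))+((7*6)*(0*6)))))) -> ((((y*(9*3))+((y*3)*(x*7)))*(((b*5)*(8+1))*((8*x)+(z+5))))*((((3+y)+(x*9))*1)+(((x+9)+(b+6))+((7*6)*(0*6)))))
Step 2: at LLLR: (9*3) -> 27; overall: ((((y*(9*3))+((y*3)*(x*7)))*(((b*5)*(8+1))*((8*x)+(z+5))))*((((3+y)+(x*9))*1)+(((x+9)+(b+6))+((7*6)*(0*6))))) -> ((((y*27)+((y*3)*(x*7)))*(((b*5)*(8+1))*((8*x)+(z+5))))*((((3+y)+(x*9))*1)+(((x+9)+(b+6))+((7*6)*(0*6)))))
Step 3: at LRLR: (8+1) -> 9; overall: ((((y*27)+((y*3)*(x*7)))*(((b*5)*(8+1))*((8*x)+(z+5))))*((((3+y)+(x*9))*1)+(((x+9)+(b+6))+((7*6)*(0*6))))) -> ((((y*27)+((y*3)*(x*7)))*(((b*5)*9)*((8*x)+(z+5))))*((((3+y)+(x*9))*1)+(((x+9)+(b+6))+((7*6)*(0*6)))))
Step 4: at RL: (((3+y)+(x*9))*1) -> ((3+y)+(x*9)); overall: ((((y*27)+((y*3)*(x*7)))*(((b*5)*9)*((8*x)+(z+5))))*((((3+y)+(x*9))*1)+(((x+9)+(b+6))+((7*6)*(0*6))))) -> ((((y*27)+((y*3)*(x*7)))*(((b*5)*9)*((8*x)+(z+5))))*(((3+y)+(x*9))+(((x+9)+(b+6))+((7*6)*(0*6)))))
Step 5: at RRRL: (7*6) -> 42; overall: ((((y*27)+((y*3)*(x*7)))*(((b*5)*9)*((8*x)+(z+5))))*(((3+y)+(x*9))+(((x+9)+(b+6))+((7*6)*(0*6))))) -> ((((y*27)+((y*3)*(x*7)))*(((b*5)*9)*((8*x)+(z+5))))*(((3+y)+(x*9))+(((x+9)+(b+6))+(42*(0*6)))))
Step 6: at RRRR: (0*6) -> 0; overall: ((((y*27)+((y*3)*(x*7)))*(((b*5)*9)*((8*x)+(z+5))))*(((3+y)+(x*9))+(((x+9)+(b+6))+(42*(0*6))))) -> ((((y*27)+((y*3)*(x*7)))*(((b*5)*9)*((8*x)+(z+5))))*(((3+y)+(x*9))+(((x+9)+(b+6))+(42*0))))
Step 7: at RRR: (42*0) -> 0; overall: ((((y*27)+((y*3)*(x*7)))*(((b*5)*9)*((8*x)+(z+5))))*(((3+y)+(x*9))+(((x+9)+(b+6))+(42*0)))) -> ((((y*27)+((y*3)*(x*7)))*(((b*5)*9)*((8*x)+(z+5))))*(((3+y)+(x*9))+(((x+9)+(b+6))+0)))
Step 8: at RR: (((x+9)+(b+6))+0) -> ((x+9)+(b+6)); overall: ((((y*27)+((y*3)*(x*7)))*(((b*5)*9)*((8*x)+(z+5))))*(((3+y)+(x*9))+(((x+9)+(b+6))+0))) -> ((((y*27)+((y*3)*(x*7)))*(((b*5)*9)*((8*x)+(z+5))))*(((3+y)+(x*9))+((x+9)+(b+6))))
Fixed point: ((((y*27)+((y*3)*(x*7)))*(((b*5)*9)*((8*x)+(z+5))))*(((3+y)+(x*9))+((x+9)+(b+6))))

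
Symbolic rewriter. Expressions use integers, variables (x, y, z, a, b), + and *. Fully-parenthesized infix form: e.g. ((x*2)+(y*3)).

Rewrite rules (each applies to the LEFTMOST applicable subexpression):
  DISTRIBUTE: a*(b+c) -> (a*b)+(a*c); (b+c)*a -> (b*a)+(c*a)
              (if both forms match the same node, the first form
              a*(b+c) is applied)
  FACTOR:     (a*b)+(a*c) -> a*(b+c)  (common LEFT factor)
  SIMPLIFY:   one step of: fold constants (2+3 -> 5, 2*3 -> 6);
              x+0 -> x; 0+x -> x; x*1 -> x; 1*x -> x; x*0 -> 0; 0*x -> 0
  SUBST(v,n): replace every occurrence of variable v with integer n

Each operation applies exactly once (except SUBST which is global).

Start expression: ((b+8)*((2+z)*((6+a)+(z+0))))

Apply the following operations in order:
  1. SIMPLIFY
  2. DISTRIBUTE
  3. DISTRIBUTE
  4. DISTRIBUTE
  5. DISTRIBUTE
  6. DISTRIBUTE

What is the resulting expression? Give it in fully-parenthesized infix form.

Start: ((b+8)*((2+z)*((6+a)+(z+0))))
Apply SIMPLIFY at RRR (target: (z+0)): ((b+8)*((2+z)*((6+a)+(z+0)))) -> ((b+8)*((2+z)*((6+a)+z)))
Apply DISTRIBUTE at root (target: ((b+8)*((2+z)*((6+a)+z)))): ((b+8)*((2+z)*((6+a)+z))) -> ((b*((2+z)*((6+a)+z)))+(8*((2+z)*((6+a)+z))))
Apply DISTRIBUTE at LR (target: ((2+z)*((6+a)+z))): ((b*((2+z)*((6+a)+z)))+(8*((2+z)*((6+a)+z)))) -> ((b*(((2+z)*(6+a))+((2+z)*z)))+(8*((2+z)*((6+a)+z))))
Apply DISTRIBUTE at L (target: (b*(((2+z)*(6+a))+((2+z)*z)))): ((b*(((2+z)*(6+a))+((2+z)*z)))+(8*((2+z)*((6+a)+z)))) -> (((b*((2+z)*(6+a)))+(b*((2+z)*z)))+(8*((2+z)*((6+a)+z))))
Apply DISTRIBUTE at LLR (target: ((2+z)*(6+a))): (((b*((2+z)*(6+a)))+(b*((2+z)*z)))+(8*((2+z)*((6+a)+z)))) -> (((b*(((2+z)*6)+((2+z)*a)))+(b*((2+z)*z)))+(8*((2+z)*((6+a)+z))))
Apply DISTRIBUTE at LL (target: (b*(((2+z)*6)+((2+z)*a)))): (((b*(((2+z)*6)+((2+z)*a)))+(b*((2+z)*z)))+(8*((2+z)*((6+a)+z)))) -> ((((b*((2+z)*6))+(b*((2+z)*a)))+(b*((2+z)*z)))+(8*((2+z)*((6+a)+z))))

Answer: ((((b*((2+z)*6))+(b*((2+z)*a)))+(b*((2+z)*z)))+(8*((2+z)*((6+a)+z))))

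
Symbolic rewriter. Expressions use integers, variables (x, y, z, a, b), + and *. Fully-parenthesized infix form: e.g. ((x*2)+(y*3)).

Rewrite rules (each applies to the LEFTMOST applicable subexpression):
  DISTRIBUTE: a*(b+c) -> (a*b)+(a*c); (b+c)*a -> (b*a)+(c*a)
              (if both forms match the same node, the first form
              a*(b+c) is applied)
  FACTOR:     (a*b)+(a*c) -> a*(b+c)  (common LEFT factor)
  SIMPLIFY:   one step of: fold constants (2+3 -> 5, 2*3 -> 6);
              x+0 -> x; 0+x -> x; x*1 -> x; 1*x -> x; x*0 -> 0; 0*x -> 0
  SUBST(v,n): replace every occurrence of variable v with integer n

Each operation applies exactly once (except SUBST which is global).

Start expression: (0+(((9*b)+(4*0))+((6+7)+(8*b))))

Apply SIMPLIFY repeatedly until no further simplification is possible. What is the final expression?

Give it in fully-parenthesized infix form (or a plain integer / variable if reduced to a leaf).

Answer: ((9*b)+(13+(8*b)))

Derivation:
Start: (0+(((9*b)+(4*0))+((6+7)+(8*b))))
Step 1: at root: (0+(((9*b)+(4*0))+((6+7)+(8*b)))) -> (((9*b)+(4*0))+((6+7)+(8*b))); overall: (0+(((9*b)+(4*0))+((6+7)+(8*b)))) -> (((9*b)+(4*0))+((6+7)+(8*b)))
Step 2: at LR: (4*0) -> 0; overall: (((9*b)+(4*0))+((6+7)+(8*b))) -> (((9*b)+0)+((6+7)+(8*b)))
Step 3: at L: ((9*b)+0) -> (9*b); overall: (((9*b)+0)+((6+7)+(8*b))) -> ((9*b)+((6+7)+(8*b)))
Step 4: at RL: (6+7) -> 13; overall: ((9*b)+((6+7)+(8*b))) -> ((9*b)+(13+(8*b)))
Fixed point: ((9*b)+(13+(8*b)))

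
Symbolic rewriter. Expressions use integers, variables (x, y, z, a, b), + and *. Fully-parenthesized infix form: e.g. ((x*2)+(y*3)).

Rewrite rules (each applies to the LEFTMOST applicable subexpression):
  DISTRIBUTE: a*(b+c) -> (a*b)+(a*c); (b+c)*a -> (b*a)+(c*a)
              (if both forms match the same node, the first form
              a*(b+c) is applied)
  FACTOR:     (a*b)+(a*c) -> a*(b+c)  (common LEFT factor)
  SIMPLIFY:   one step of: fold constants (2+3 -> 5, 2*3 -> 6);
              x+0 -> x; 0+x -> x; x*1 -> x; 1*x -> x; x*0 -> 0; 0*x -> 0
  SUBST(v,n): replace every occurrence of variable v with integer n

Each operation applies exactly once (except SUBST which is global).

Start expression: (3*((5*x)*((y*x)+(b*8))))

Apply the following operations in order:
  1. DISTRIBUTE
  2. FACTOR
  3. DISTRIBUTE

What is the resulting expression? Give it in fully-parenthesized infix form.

Answer: (3*(((5*x)*(y*x))+((5*x)*(b*8))))

Derivation:
Start: (3*((5*x)*((y*x)+(b*8))))
Apply DISTRIBUTE at R (target: ((5*x)*((y*x)+(b*8)))): (3*((5*x)*((y*x)+(b*8)))) -> (3*(((5*x)*(y*x))+((5*x)*(b*8))))
Apply FACTOR at R (target: (((5*x)*(y*x))+((5*x)*(b*8)))): (3*(((5*x)*(y*x))+((5*x)*(b*8)))) -> (3*((5*x)*((y*x)+(b*8))))
Apply DISTRIBUTE at R (target: ((5*x)*((y*x)+(b*8)))): (3*((5*x)*((y*x)+(b*8)))) -> (3*(((5*x)*(y*x))+((5*x)*(b*8))))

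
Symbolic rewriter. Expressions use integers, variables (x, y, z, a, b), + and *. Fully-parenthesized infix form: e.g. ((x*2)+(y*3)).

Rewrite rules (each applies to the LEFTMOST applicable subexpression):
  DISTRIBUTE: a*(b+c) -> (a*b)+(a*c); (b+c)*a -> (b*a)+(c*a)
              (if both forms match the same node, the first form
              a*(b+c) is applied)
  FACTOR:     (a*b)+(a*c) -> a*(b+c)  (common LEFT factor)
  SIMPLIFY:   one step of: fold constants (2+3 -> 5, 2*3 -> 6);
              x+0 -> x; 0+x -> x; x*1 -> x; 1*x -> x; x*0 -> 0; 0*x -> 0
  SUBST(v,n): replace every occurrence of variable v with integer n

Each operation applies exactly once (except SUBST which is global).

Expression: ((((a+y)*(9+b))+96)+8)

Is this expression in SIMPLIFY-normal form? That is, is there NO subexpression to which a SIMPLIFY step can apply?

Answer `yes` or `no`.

Expression: ((((a+y)*(9+b))+96)+8)
Scanning for simplifiable subexpressions (pre-order)...
  at root: ((((a+y)*(9+b))+96)+8) (not simplifiable)
  at L: (((a+y)*(9+b))+96) (not simplifiable)
  at LL: ((a+y)*(9+b)) (not simplifiable)
  at LLL: (a+y) (not simplifiable)
  at LLR: (9+b) (not simplifiable)
Result: no simplifiable subexpression found -> normal form.

Answer: yes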